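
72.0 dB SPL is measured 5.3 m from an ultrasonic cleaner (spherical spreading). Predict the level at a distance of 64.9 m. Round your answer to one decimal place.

50.2 dB SPL

For a point source, L₂ = L₁ − 20·log₁₀(r₂/r₁).
L₂ = 72.0 − 20·log₁₀(64.9/5.3) = 72.0 − 21.759 = 50.24 dB SPL.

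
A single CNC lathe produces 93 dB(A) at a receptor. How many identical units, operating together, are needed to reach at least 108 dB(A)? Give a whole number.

32

The shortfall is 108 − 93 = 15.0 dB, and N units add 10·log₁₀ N, so need 10·log₁₀ N ≥ 15.0.
N ≥ 10^(15.0/10) = 31.623, so N = 32.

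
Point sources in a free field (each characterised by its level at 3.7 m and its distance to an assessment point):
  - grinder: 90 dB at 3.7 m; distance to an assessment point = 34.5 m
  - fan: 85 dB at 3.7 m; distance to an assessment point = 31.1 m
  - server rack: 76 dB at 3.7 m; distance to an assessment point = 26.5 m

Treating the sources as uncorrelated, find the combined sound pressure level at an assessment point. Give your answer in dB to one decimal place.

72.2 dB

Propagate each source to the receiver with L = L_ref − 20·log₁₀(r/r_ref), then add intensities.
grinder: 90 − 20·log₁₀(34.5/3.7) = 90 − 19.39 = 70.61 dB.
fan: 85 − 20·log₁₀(31.1/3.7) = 85 − 18.49 = 66.51 dB.
server rack: 76 − 20·log₁₀(26.5/3.7) = 76 − 17.10 = 58.90 dB.
Σ 10^(L/10) = 1.675e+07 → L_total = 10·log₁₀(1.675e+07) = 72.24 dB.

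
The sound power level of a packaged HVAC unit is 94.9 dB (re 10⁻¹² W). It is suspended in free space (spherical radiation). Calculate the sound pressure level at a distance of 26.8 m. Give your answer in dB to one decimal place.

L_p = L_w − 10·log₁₀(4π·r²) with r = 26.8 m.
4π·r² = 9026 m², 10·log₁₀ of that is 39.555 dB.
L_p = 94.9 − 39.555 = 55.35 dB.

55.3 dB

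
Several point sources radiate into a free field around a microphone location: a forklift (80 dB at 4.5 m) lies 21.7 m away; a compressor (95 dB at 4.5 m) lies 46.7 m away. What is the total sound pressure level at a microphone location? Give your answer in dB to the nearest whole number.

75 dB

Apply inverse-square spreading to bring every level to the receiver, then sum 10^(L/10).
forklift: 80 − 20·log₁₀(21.7/4.5) = 80 − 13.66 = 66.34 dB.
compressor: 95 − 20·log₁₀(46.7/4.5) = 95 − 20.32 = 74.68 dB.
Σ 10^(L/10) = 3.366e+07 → L_total = 10·log₁₀(3.366e+07) = 75.27 dB.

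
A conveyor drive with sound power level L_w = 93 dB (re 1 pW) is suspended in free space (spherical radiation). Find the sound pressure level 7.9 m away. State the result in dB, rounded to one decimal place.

Free-field spherical radiation: L_p = L_w − 10·log₁₀(4π·r²), r = 7.9 m.
4π·r² = 784.3 m², 10·log₁₀ of that is 28.945 dB.
L_p = 93 − 28.945 = 64.06 dB.

64.1 dB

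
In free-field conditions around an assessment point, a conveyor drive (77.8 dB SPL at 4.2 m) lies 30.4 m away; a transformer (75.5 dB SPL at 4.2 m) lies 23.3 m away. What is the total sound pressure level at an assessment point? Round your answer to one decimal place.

63.6 dB SPL

First find each source's level at the receiver (point-source: −20·log₁₀(r/r_ref)), then combine on an intensity basis.
conveyor drive: 77.8 − 20·log₁₀(30.4/4.2) = 77.8 − 17.19 = 60.61 dB SPL.
transformer: 75.5 − 20·log₁₀(23.3/4.2) = 75.5 − 14.88 = 60.62 dB SPL.
Σ 10^(L/10) = 2.303e+06 → L_total = 10·log₁₀(2.303e+06) = 63.62 dB SPL.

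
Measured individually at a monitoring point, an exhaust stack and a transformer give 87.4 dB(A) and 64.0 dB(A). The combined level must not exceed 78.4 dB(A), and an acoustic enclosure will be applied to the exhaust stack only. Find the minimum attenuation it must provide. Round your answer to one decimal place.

Fixed contribution from the other source: Σ 10^(L/10) = 10^(64.0/10) = 2.512e+06 (64.00 dB(A)).
The limit corresponds to 10^(78.4/10) = 6.918e+07; subtracting the fixed part leaves 6.667e+07 for the exhaust stack, i.e. 78.24 dB(A).
So the exhaust stack must be reduced from 87.4 to 78.24 dB(A): IL = 9.16 dB.

9.2 dB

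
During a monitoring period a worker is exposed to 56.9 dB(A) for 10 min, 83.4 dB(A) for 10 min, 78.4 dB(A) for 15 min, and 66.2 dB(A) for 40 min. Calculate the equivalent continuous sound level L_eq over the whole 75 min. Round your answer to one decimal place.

76.6 dB(A)

The energy average is taken in the linear domain: L_eq = 10·log₁₀[(Σ tᵢ·10^(Lᵢ/10))/T], T = 75 min.
Σ tᵢ·10^(Lᵢ/10) = 10·10^(56.9/10) + 10·10^(83.4/10) + 15·10^(78.4/10) + 40·10^(66.2/10) = 3.397e+09.
L_eq = 10·log₁₀(3.397e+09/75) = 76.56 dB(A).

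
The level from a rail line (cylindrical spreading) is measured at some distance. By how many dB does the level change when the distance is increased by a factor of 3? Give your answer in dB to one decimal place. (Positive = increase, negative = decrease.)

-4.8 dB

A line source loses 3 dB per doubling of distance; generally ΔL = −10·log₁₀(r₂/r₁).
ΔL = −10·log₁₀(3) = -4.77 dB.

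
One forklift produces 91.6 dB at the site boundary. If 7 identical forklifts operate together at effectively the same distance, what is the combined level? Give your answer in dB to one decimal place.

N identical incoherent sources raise the level by 10·log₁₀ N.
L_total = 91.6 + 10·log₁₀(7) = 91.6 + 8.451 = 100.05 dB.

100.1 dB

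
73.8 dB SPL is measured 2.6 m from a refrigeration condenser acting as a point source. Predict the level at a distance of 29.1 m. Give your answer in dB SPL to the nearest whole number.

Point-source attenuation: ΔL = 20·log₁₀(r₂/r₁) = 20·log₁₀(29.1/2.6) = 20.978 dB.
L₂ = 73.8 − 20·log₁₀(29.1/2.6) = 73.8 − 20.978 = 52.82 dB SPL.

53 dB SPL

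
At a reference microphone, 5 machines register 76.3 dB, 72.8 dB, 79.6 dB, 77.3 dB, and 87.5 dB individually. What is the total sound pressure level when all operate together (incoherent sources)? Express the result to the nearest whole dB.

89 dB

Incoherent sources combine by intensity addition: L_total = 10·log₁₀(Σ 10^(L_i/10)).
Σ 10^(L/10) = 10^(76.3/10) + 10^(72.8/10) + 10^(79.6/10) + 10^(77.3/10) + 10^(87.5/10) = 7.690e+08.
L_total = 10·log₁₀(7.690e+08) = 88.86 dB.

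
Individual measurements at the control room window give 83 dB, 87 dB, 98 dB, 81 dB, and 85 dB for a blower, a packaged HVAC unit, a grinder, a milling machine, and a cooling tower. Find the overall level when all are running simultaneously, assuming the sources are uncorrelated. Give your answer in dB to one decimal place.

98.7 dB

Incoherent sources combine by intensity addition: L_total = 10·log₁₀(Σ 10^(L_i/10)).
Σ 10^(L/10) = 10^(83/10) + 10^(87/10) + 10^(98/10) + 10^(81/10) + 10^(85/10) = 7.452e+09.
L_total = 10·log₁₀(7.452e+09) = 98.72 dB.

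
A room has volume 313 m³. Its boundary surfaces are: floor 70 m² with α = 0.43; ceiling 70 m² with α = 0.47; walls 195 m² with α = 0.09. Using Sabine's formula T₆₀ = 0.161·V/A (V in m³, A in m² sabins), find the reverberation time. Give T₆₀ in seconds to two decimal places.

0.63 s

Total absorption A = 70·0.43 + 70·0.47 + 195·0.09 = 80.55 m² sabins.
T₆₀ = 0.161 × 313 / 80.55 = 0.626 s.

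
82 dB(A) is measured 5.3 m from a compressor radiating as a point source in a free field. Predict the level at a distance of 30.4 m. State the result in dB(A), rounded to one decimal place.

Spherical spreading from a point source gives a 20·log₁₀(r₂/r₁) drop.
L₂ = 82 − 20·log₁₀(30.4/5.3) = 82 − 15.172 = 66.83 dB(A).

66.8 dB(A)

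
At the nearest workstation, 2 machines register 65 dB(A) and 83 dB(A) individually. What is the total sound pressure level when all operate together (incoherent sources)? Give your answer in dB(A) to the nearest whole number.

83 dB(A)

For uncorrelated sources the intensities add, so convert each level to linear form, sum, and take 10·log₁₀ of the total.
Σ 10^(L/10) = 10^(65/10) + 10^(83/10) = 2.027e+08.
L_total = 10·log₁₀(2.027e+08) = 83.07 dB(A).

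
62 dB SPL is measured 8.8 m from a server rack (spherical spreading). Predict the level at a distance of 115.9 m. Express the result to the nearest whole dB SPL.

40 dB SPL

For a point source, L₂ = L₁ − 20·log₁₀(r₂/r₁).
L₂ = 62 − 20·log₁₀(115.9/8.8) = 62 − 22.392 = 39.61 dB SPL.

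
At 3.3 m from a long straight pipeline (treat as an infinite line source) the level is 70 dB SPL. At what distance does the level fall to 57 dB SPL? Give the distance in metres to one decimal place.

Line-source spreading drops the level by 10·log₁₀(r₂/r₁); inverting, r₂/r₁ = 10^(ΔL/10).
r₂ = 3.3·10^((70−57)/10) = 3.3·10^(13.0/10) = 65.84 m.

65.8 m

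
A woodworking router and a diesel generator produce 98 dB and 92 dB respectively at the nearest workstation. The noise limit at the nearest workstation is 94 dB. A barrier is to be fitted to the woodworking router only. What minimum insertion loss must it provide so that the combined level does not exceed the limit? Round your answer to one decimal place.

Fixed contribution from the other source: Σ 10^(L/10) = 10^(92/10) = 1.585e+09 (92.00 dB).
To meet 94 dB overall, the treated woodworking router may contribute at most 10^(94/10) − 1.585e+09 = 9.270e+08, i.e. 89.67 dB.
So the woodworking router must be reduced from 98 to 89.67 dB: IL = 8.33 dB.

8.3 dB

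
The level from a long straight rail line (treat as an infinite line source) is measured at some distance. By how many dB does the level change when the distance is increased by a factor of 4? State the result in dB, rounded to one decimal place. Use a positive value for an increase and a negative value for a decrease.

A line source loses 3 dB per doubling of distance; generally ΔL = −10·log₁₀(r₂/r₁).
ΔL = −10·log₁₀(4) = -6.02 dB.

-6.0 dB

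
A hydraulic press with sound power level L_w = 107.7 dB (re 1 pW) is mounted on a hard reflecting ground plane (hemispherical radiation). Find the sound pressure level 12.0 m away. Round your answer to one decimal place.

78.1 dB

The power spreads over a hemisphere of area 2π·r², so L_p = L_w − 10·log₁₀(2π·r²).
2π·r² = 904.8 m², 10·log₁₀ of that is 29.565 dB.
L_p = 107.7 − 29.565 = 78.13 dB.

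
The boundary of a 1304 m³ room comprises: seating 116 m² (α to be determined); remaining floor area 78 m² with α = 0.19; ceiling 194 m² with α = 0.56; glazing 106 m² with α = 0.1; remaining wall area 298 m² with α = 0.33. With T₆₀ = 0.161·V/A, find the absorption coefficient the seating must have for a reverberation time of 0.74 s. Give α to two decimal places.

0.44

Required total absorption A = 0.161·1304/0.74 = 283.71 m².
Absorption from the other surfaces = 78·0.19 + 194·0.56 + 106·0.1 + 298·0.33 = 232.40 m², so the seating must supply 51.31 m² over 116 m².
α = 51.31/116 = 0.442.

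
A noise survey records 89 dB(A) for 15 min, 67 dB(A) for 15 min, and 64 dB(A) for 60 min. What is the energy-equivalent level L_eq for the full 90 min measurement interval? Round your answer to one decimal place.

The energy average is taken in the linear domain: L_eq = 10·log₁₀[(Σ tᵢ·10^(Lᵢ/10))/T], T = 90 min.
Σ tᵢ·10^(Lᵢ/10) = 15·10^(89/10) + 15·10^(67/10) + 60·10^(64/10) = 1.214e+10.
L_eq = 10·log₁₀(1.214e+10/90) = 81.30 dB(A).

81.3 dB(A)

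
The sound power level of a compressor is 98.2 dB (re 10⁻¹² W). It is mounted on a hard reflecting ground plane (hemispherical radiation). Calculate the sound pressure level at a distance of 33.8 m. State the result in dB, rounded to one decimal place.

59.6 dB

The power spreads over a hemisphere of area 2π·r², so L_p = L_w − 10·log₁₀(2π·r²).
2π·r² = 7178 m², 10·log₁₀ of that is 38.560 dB.
L_p = 98.2 − 38.560 = 59.64 dB.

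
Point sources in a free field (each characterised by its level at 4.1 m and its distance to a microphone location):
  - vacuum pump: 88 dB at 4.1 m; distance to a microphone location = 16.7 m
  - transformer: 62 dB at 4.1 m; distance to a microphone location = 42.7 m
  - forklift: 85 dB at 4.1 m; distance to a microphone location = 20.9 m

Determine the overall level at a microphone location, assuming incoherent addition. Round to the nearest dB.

First find each source's level at the receiver (point-source: −20·log₁₀(r/r_ref)), then combine on an intensity basis.
vacuum pump: 88 − 20·log₁₀(16.7/4.1) = 88 − 12.20 = 75.80 dB.
transformer: 62 − 20·log₁₀(42.7/4.1) = 62 − 20.35 = 41.65 dB.
forklift: 85 − 20·log₁₀(20.9/4.1) = 85 − 14.15 = 70.85 dB.
Σ 10^(L/10) = 5.021e+07 → L_total = 10·log₁₀(5.021e+07) = 77.01 dB.

77 dB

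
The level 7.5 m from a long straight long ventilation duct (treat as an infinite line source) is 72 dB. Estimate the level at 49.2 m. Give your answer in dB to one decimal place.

Line-source attenuation: ΔL = 10·log₁₀(r₂/r₁) = 10·log₁₀(49.2/7.5) = 8.169 dB.
L₂ = 72 − 10·log₁₀(49.2/7.5) = 72 − 8.169 = 63.83 dB.

63.8 dB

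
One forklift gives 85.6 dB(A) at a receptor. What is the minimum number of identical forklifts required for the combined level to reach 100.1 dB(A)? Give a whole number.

29

The shortfall is 100.1 − 85.6 = 14.5 dB, and N units add 10·log₁₀ N, so need 10·log₁₀ N ≥ 14.5.
N ≥ 10^(14.5/10) = 28.184, so N = 29.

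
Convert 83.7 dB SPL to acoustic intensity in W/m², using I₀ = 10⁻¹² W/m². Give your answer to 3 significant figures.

I = I₀·10^(L/10) = 10⁻¹² × 10^(83.7/10) = 10^(-3.630).

0.000234 W/m²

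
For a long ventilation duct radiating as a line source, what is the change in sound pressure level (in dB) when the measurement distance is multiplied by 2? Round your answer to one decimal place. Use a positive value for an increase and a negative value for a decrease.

-3.0 dB

Line-source spreading: ΔL = −10·log₁₀(r₂/r₁).
ΔL = −10·log₁₀(2) = -3.01 dB.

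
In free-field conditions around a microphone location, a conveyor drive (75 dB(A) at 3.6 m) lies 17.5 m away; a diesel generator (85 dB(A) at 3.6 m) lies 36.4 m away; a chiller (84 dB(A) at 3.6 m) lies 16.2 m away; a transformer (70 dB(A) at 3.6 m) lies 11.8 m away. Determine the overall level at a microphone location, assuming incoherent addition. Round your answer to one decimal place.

72.5 dB(A)

First find each source's level at the receiver (point-source: −20·log₁₀(r/r_ref)), then combine on an intensity basis.
conveyor drive: 75 − 20·log₁₀(17.5/3.6) = 75 − 13.73 = 61.27 dB(A).
diesel generator: 85 − 20·log₁₀(36.4/3.6) = 85 − 20.10 = 64.90 dB(A).
chiller: 84 − 20·log₁₀(16.2/3.6) = 84 − 13.06 = 70.94 dB(A).
transformer: 70 − 20·log₁₀(11.8/3.6) = 70 − 10.31 = 59.69 dB(A).
Σ 10^(L/10) = 1.777e+07 → L_total = 10·log₁₀(1.777e+07) = 72.50 dB(A).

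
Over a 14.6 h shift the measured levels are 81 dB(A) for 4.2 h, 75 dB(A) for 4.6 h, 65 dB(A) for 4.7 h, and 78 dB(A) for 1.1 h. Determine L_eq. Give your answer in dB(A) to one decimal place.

77.2 dB(A)

L_eq = 10·log₁₀[(1/T)·Σ tᵢ·10^(Lᵢ/10)] with T = 14.6 h.
Σ tᵢ·10^(Lᵢ/10) = 4.2·10^(81/10) + 4.6·10^(75/10) + 4.7·10^(65/10) + 1.1·10^(78/10) = 7.585e+08.
L_eq = 10·log₁₀(7.585e+08/14.6) = 77.16 dB(A).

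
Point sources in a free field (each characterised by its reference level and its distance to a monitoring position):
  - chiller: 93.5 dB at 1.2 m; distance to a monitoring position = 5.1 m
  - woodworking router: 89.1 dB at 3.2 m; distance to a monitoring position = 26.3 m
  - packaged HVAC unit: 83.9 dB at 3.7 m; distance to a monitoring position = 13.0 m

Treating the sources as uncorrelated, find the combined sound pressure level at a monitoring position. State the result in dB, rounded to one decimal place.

Apply inverse-square spreading to bring every level to the receiver, then sum 10^(L/10).
chiller: 93.5 − 20·log₁₀(5.1/1.2) = 93.5 − 12.57 = 80.93 dB.
woodworking router: 89.1 − 20·log₁₀(26.3/3.2) = 89.1 − 18.30 = 70.80 dB.
packaged HVAC unit: 83.9 − 20·log₁₀(13.0/3.7) = 83.9 − 10.91 = 72.99 dB.
Σ 10^(L/10) = 1.559e+08 → L_total = 10·log₁₀(1.559e+08) = 81.93 dB.

81.9 dB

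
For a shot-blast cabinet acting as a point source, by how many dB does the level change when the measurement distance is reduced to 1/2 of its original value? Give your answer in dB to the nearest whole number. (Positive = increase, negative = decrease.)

Point-source spreading: ΔL = −20·log₁₀(r₂/r₁).
ΔL = −20·log₁₀(0.5) = +6.02 dB.

+6 dB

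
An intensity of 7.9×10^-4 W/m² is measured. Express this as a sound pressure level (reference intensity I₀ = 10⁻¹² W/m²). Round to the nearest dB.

I/I₀ = 7.9×10^-4/10⁻¹² = 7.9×10^8, and L = 10·log₁₀(I/I₀).
L = 10·(0.8976 + 8) = 88.98 dB.

89 dB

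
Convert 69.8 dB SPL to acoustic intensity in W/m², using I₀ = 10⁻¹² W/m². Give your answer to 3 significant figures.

9.55e-06 W/m²

I = I₀·10^(L/10) = 10⁻¹² × 10^(69.8/10) = 10^(-5.020).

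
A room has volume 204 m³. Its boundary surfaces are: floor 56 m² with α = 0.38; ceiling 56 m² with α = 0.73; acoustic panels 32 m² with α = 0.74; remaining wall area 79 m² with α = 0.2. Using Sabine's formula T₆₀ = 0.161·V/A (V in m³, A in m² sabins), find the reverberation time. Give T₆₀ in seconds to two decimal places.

0.32 s

Summing Sᵢαᵢ: 56·0.38 + 56·0.73 + 32·0.74 + 79·0.2 = 101.64 m².
T₆₀ = 0.161 × 204 / 101.64 = 0.323 s.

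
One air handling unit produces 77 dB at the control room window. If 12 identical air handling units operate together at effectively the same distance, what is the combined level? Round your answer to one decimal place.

87.8 dB

With 12 equal, uncorrelated contributions the intensity is 12× that of one unit, giving a rise of 10·log₁₀ 12.
L_total = 77 + 10·log₁₀(12) = 77 + 10.792 = 87.79 dB.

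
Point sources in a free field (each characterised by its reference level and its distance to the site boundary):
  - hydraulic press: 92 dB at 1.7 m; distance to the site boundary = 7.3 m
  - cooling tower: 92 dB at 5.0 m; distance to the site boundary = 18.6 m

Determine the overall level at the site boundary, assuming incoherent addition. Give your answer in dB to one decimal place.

83.0 dB

Propagate each source to the receiver with L = L_ref − 20·log₁₀(r/r_ref), then add intensities.
hydraulic press: 92 − 20·log₁₀(7.3/1.7) = 92 − 12.66 = 79.34 dB.
cooling tower: 92 − 20·log₁₀(18.6/5.0) = 92 − 11.41 = 80.59 dB.
Σ 10^(L/10) = 2.005e+08 → L_total = 10·log₁₀(2.005e+08) = 83.02 dB.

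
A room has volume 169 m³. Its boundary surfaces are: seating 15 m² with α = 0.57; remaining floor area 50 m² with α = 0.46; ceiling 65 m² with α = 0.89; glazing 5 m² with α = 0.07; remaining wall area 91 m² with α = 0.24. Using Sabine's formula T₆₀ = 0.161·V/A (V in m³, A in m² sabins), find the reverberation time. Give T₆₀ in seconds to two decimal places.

0.24 s

A = Σ Sᵢαᵢ = 15·0.57 + 50·0.46 + 65·0.89 + 5·0.07 + 91·0.24 = 111.59 m².
T₆₀ = 0.161·V/A = 0.161·169/111.59 = 0.244 s.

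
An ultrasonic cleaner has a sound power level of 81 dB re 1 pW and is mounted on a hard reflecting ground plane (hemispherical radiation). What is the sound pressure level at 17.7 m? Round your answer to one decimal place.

48.1 dB

L_p = L_w − 10·log₁₀(2π·r²) with r = 17.7 m.
2π·r² = 1968 m², 10·log₁₀ of that is 32.941 dB.
L_p = 81 − 32.941 = 48.06 dB.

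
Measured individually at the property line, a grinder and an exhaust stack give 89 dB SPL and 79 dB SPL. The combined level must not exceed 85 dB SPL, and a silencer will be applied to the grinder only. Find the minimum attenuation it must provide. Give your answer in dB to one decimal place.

Everything except the grinder sums to 10^(79/10) = 7.943e+07 in linear terms, 79.00 dB SPL.
The limit corresponds to 10^(85/10) = 3.162e+08; subtracting the fixed part leaves 2.368e+08 for the grinder, i.e. 83.74 dB SPL.
Required insertion loss = 89 − 83.74 = 5.26 dB.

5.3 dB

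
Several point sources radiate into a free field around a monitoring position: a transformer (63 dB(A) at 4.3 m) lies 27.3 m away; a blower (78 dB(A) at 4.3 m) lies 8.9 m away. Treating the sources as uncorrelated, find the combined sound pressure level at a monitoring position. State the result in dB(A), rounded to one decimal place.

71.7 dB(A)

First find each source's level at the receiver (point-source: −20·log₁₀(r/r_ref)), then combine on an intensity basis.
transformer: 63 − 20·log₁₀(27.3/4.3) = 63 − 16.05 = 46.95 dB(A).
blower: 78 − 20·log₁₀(8.9/4.3) = 78 − 6.32 = 71.68 dB(A).
Σ 10^(L/10) = 1.478e+07 → L_total = 10·log₁₀(1.478e+07) = 71.70 dB(A).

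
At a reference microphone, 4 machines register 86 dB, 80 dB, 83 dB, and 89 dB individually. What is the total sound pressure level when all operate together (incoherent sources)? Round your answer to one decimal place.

Incoherent sources combine by intensity addition: L_total = 10·log₁₀(Σ 10^(L_i/10)).
Σ 10^(L/10) = 10^(86/10) + 10^(80/10) + 10^(83/10) + 10^(89/10) = 1.492e+09.
L_total = 10·log₁₀(1.492e+09) = 91.74 dB.

91.7 dB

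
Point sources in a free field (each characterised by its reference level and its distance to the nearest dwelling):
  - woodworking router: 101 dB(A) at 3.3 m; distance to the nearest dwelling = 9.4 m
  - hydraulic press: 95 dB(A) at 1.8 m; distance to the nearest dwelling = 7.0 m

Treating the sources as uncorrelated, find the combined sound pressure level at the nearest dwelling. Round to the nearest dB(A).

First find each source's level at the receiver (point-source: −20·log₁₀(r/r_ref)), then combine on an intensity basis.
woodworking router: 101 − 20·log₁₀(9.4/3.3) = 101 − 9.09 = 91.91 dB(A).
hydraulic press: 95 − 20·log₁₀(7.0/1.8) = 95 − 11.80 = 83.20 dB(A).
Σ 10^(L/10) = 1.761e+09 → L_total = 10·log₁₀(1.761e+09) = 92.46 dB(A).

92 dB(A)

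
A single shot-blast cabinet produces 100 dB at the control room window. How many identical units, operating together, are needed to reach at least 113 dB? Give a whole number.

20

N identical sources give L₁ + 10·log₁₀ N, so require 10·log₁₀ N ≥ 113 − 100 = 13.0 dB.
N ≥ 10^(13.0/10) = 19.953, so N = 20.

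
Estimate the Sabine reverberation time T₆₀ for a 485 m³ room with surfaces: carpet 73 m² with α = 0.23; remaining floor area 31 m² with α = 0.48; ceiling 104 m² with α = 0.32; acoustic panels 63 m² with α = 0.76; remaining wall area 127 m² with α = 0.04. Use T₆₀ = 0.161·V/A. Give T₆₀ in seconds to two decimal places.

0.66 s

A = Σ Sᵢαᵢ = 73·0.23 + 31·0.48 + 104·0.32 + 63·0.76 + 127·0.04 = 117.91 m².
T₆₀ = 0.161·V/A = 0.161·485/117.91 = 0.662 s.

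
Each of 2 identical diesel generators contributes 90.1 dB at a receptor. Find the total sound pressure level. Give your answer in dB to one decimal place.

93.1 dB

N identical incoherent sources raise the level by 10·log₁₀ N.
L_total = 90.1 + 10·log₁₀(2) = 90.1 + 3.010 = 93.11 dB.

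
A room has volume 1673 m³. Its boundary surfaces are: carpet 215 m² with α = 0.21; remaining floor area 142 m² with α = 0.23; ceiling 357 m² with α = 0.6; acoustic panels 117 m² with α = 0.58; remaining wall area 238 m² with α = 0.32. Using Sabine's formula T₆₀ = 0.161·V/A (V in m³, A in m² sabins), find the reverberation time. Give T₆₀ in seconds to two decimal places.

Summing Sᵢαᵢ: 215·0.21 + 142·0.23 + 357·0.6 + 117·0.58 + 238·0.32 = 436.03 m².
T₆₀ = 0.161 × 1673 / 436.03 = 0.618 s.

0.62 s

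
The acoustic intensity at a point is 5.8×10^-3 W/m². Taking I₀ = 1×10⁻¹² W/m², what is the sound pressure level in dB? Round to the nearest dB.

98 dB

L = 10·log₁₀(I/I₀) = 10·log₁₀(5.8×10^-3/10⁻¹²) = 10·log₁₀(5.8×10^9).
L = 10·(0.7634 + 9) = 97.63 dB.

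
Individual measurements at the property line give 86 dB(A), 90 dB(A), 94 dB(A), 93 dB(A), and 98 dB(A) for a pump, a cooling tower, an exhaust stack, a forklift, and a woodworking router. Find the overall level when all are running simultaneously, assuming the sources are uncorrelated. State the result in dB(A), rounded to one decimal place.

For uncorrelated sources the intensities add, so convert each level to linear form, sum, and take 10·log₁₀ of the total.
Σ 10^(L/10) = 10^(86/10) + 10^(90/10) + 10^(94/10) + 10^(93/10) + 10^(98/10) = 1.221e+10.
L_total = 10·log₁₀(1.221e+10) = 100.87 dB(A).

100.9 dB(A)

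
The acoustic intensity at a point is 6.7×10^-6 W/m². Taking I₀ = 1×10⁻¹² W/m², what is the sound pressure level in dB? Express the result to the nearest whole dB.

68 dB

Dividing by I₀ shifts the exponent by 12: I/I₀ = 6.7×10^6.
L = 10·(0.8261 + 6) = 68.26 dB.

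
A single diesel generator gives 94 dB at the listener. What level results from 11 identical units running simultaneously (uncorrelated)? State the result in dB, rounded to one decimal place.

With 11 equal, uncorrelated contributions the intensity is 11× that of one unit, giving a rise of 10·log₁₀ 11.
L_total = 94 + 10·log₁₀(11) = 94 + 10.414 = 104.41 dB.

104.4 dB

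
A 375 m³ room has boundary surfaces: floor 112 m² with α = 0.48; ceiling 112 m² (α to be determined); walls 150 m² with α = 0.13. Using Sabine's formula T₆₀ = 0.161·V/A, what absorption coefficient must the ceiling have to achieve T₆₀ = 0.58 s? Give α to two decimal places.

0.28

From T₆₀ = 0.161·V/A, the target T₆₀ = 0.58 s needs A = 0.161·375/0.58 = 104.09 m².
Absorption from the other surfaces = 112·0.48 + 150·0.13 = 73.26 m², so the ceiling must supply 30.83 m² over 112 m².
α = 30.83/112 = 0.275.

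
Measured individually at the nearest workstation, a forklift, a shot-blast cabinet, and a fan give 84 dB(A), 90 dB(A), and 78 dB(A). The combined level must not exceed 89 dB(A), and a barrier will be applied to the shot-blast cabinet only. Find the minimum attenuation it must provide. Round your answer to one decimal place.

Fixed contribution from the other sources: Σ 10^(L/10) = 10^(84/10) + 10^(78/10) = 3.143e+08 (84.97 dB(A)).
The limit corresponds to 10^(89/10) = 7.943e+08; subtracting the fixed part leaves 4.800e+08 for the shot-blast cabinet, i.e. 86.81 dB(A).
So the shot-blast cabinet must be reduced from 90 to 86.81 dB(A): IL = 3.19 dB.

3.2 dB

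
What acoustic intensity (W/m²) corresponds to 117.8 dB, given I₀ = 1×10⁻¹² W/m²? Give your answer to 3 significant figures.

0.603 W/m²

L = 10·log₁₀(I/I₀) ⇒ I = I₀·10^(L/10) = 10⁻¹² × 10^11.78.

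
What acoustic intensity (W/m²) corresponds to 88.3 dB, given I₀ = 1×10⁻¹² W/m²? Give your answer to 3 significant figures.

0.000676 W/m²

L = 10·log₁₀(I/I₀) ⇒ I = I₀·10^(L/10) = 10⁻¹² × 10^8.83.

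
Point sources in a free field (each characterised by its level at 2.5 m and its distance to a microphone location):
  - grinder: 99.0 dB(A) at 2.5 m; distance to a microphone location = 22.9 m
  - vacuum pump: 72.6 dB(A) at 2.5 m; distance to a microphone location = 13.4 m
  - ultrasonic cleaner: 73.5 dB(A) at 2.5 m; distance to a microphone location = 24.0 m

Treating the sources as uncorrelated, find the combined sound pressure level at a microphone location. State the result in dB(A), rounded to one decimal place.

79.8 dB(A)

Propagate each source to the receiver with L = L_ref − 20·log₁₀(r/r_ref), then add intensities.
grinder: 99.0 − 20·log₁₀(22.9/2.5) = 99.0 − 19.24 = 79.76 dB(A).
vacuum pump: 72.6 − 20·log₁₀(13.4/2.5) = 72.6 − 14.58 = 58.02 dB(A).
ultrasonic cleaner: 73.5 − 20·log₁₀(24.0/2.5) = 73.5 − 19.65 = 53.85 dB(A).
Σ 10^(L/10) = 9.555e+07 → L_total = 10·log₁₀(9.555e+07) = 79.80 dB(A).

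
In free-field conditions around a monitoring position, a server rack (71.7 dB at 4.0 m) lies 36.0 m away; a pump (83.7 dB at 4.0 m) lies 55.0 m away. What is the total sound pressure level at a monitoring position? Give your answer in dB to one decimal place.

Apply inverse-square spreading to bring every level to the receiver, then sum 10^(L/10).
server rack: 71.7 − 20·log₁₀(36.0/4.0) = 71.7 − 19.08 = 52.62 dB.
pump: 83.7 − 20·log₁₀(55.0/4.0) = 83.7 − 22.77 = 60.93 dB.
Σ 10^(L/10) = 1.423e+06 → L_total = 10·log₁₀(1.423e+06) = 61.53 dB.

61.5 dB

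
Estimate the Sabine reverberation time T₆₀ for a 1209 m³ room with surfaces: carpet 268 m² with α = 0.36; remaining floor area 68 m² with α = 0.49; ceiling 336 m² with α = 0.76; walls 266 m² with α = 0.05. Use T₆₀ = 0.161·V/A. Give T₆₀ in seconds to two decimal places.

Total absorption A = 268·0.36 + 68·0.49 + 336·0.76 + 266·0.05 = 398.46 m² sabins.
T₆₀ = 0.161·V/A = 0.161·1209/398.46 = 0.489 s.

0.49 s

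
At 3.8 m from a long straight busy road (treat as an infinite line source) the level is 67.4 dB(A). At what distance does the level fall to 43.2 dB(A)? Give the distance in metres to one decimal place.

999.5 m

The 24.2 dB drop corresponds to a distance ratio of 10^(24.2/10) for a line source.
r₂ = 3.8·10^((67.4−43.2)/10) = 3.8·10^(24.2/10) = 999.50 m.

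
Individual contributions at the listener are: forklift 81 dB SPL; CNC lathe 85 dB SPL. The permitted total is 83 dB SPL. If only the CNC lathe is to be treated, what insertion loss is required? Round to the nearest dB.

6 dB

Everything except the CNC lathe sums to 10^(81/10) = 1.259e+08 in linear terms, 81.00 dB SPL.
To meet 83 dB SPL overall, the treated CNC lathe may contribute at most 10^(83/10) − 1.259e+08 = 7.363e+07, i.e. 78.67 dB SPL.
Required insertion loss = 85 − 78.67 = 6.33 dB.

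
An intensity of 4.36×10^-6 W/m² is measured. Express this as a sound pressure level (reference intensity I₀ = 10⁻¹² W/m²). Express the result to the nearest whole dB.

I/I₀ = 4.36×10^-6/10⁻¹² = 4.36×10^6, and L = 10·log₁₀(I/I₀).
L = 10·(0.6395 + 6) = 66.39 dB.

66 dB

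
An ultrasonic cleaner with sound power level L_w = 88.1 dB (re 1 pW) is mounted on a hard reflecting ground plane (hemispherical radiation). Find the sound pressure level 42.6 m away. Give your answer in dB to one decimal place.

47.5 dB

Free-field hemispherical radiation: L_p = L_w − 10·log₁₀(2π·r²), r = 42.6 m.
2π·r² = 1.14e+04 m², 10·log₁₀ of that is 40.570 dB.
L_p = 88.1 − 40.570 = 47.53 dB.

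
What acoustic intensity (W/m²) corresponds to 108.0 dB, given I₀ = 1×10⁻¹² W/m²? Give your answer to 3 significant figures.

0.0631 W/m²

I/I₀ = 10^(108.0/10) = 6.31e+10, so I = 6.31e+10 × 10⁻¹² W/m².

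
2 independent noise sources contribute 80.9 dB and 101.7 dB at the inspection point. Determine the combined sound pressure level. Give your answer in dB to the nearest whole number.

Incoherent sources combine by intensity addition: L_total = 10·log₁₀(Σ 10^(L_i/10)).
Σ 10^(L/10) = 10^(80.9/10) + 10^(101.7/10) = 1.491e+10.
L_total = 10·log₁₀(1.491e+10) = 101.74 dB.

102 dB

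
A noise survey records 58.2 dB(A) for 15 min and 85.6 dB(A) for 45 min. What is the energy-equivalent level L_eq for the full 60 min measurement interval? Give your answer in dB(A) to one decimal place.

84.4 dB(A)

L_eq = 10·log₁₀[(1/T)·Σ tᵢ·10^(Lᵢ/10)] with T = 60 min.
Σ tᵢ·10^(Lᵢ/10) = 15·10^(58.2/10) + 45·10^(85.6/10) = 1.635e+10.
L_eq = 10·log₁₀(1.635e+10/60) = 84.35 dB(A).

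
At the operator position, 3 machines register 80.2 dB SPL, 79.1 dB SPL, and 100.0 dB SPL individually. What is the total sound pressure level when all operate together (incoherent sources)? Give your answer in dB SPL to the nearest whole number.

100 dB SPL

Incoherent sources combine by intensity addition: L_total = 10·log₁₀(Σ 10^(L_i/10)).
Σ 10^(L/10) = 10^(80.2/10) + 10^(79.1/10) + 10^(100.0/10) = 1.019e+10.
L_total = 10·log₁₀(1.019e+10) = 100.08 dB SPL.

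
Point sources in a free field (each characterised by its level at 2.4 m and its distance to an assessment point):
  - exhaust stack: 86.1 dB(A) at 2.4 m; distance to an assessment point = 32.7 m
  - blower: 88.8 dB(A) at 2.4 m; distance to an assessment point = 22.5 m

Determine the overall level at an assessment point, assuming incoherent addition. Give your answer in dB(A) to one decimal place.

Propagate each source to the receiver with L = L_ref − 20·log₁₀(r/r_ref), then add intensities.
exhaust stack: 86.1 − 20·log₁₀(32.7/2.4) = 86.1 − 22.69 = 63.41 dB(A).
blower: 88.8 − 20·log₁₀(22.5/2.4) = 88.8 − 19.44 = 69.36 dB(A).
Σ 10^(L/10) = 1.083e+07 → L_total = 10·log₁₀(1.083e+07) = 70.34 dB(A).

70.3 dB(A)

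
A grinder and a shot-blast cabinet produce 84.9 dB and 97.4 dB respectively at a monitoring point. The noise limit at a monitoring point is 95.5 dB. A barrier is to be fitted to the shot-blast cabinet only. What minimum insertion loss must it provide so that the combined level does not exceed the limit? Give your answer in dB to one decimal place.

2.3 dB

Everything except the shot-blast cabinet sums to 10^(84.9/10) = 3.090e+08 in linear terms, 84.90 dB.
To meet 95.5 dB overall, the treated shot-blast cabinet may contribute at most 10^(95.5/10) − 3.090e+08 = 3.239e+09, i.e. 95.10 dB.
So the shot-blast cabinet must be reduced from 97.4 to 95.10 dB: IL = 2.30 dB.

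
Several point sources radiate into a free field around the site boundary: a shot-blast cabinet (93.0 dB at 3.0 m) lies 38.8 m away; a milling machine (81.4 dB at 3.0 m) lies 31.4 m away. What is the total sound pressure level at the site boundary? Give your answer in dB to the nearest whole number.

First find each source's level at the receiver (point-source: −20·log₁₀(r/r_ref)), then combine on an intensity basis.
shot-blast cabinet: 93.0 − 20·log₁₀(38.8/3.0) = 93.0 − 22.23 = 70.77 dB.
milling machine: 81.4 − 20·log₁₀(31.4/3.0) = 81.4 − 20.40 = 61.00 dB.
Σ 10^(L/10) = 1.319e+07 → L_total = 10·log₁₀(1.319e+07) = 71.20 dB.

71 dB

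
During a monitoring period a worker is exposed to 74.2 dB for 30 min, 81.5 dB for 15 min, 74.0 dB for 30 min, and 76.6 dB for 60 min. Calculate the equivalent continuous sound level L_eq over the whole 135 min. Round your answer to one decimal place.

L_eq = 10·log₁₀[(1/T)·Σ tᵢ·10^(Lᵢ/10)] with T = 135 min.
Σ tᵢ·10^(Lᵢ/10) = 30·10^(74.2/10) + 15·10^(81.5/10) + 30·10^(74.0/10) + 60·10^(76.6/10) = 6.404e+09.
L_eq = 10·log₁₀(6.404e+09/135) = 76.76 dB.

76.8 dB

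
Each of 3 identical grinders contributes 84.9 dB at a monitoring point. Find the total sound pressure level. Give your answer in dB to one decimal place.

89.7 dB

L_total = L₁ + 10·log₁₀ N for N identical incoherent sources.
L_total = 84.9 + 10·log₁₀(3) = 84.9 + 4.771 = 89.67 dB.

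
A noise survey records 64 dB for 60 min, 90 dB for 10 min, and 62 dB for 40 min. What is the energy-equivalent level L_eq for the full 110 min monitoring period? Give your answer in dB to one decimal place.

Weight each interval's intensity by its duration and average over T = 110 min:
Σ tᵢ·10^(Lᵢ/10) = 60·10^(64/10) + 10·10^(90/10) + 40·10^(62/10) = 1.021e+10.
L_eq = 10·log₁₀(1.021e+10/110) = 79.68 dB.

79.7 dB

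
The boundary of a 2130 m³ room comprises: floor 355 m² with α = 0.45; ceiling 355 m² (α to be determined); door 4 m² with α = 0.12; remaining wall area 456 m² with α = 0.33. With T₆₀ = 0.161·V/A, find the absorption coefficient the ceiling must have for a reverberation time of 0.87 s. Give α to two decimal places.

Required total absorption A = 0.161·2130/0.87 = 394.17 m².
Absorption from the other surfaces = 355·0.45 + 4·0.12 + 456·0.33 = 310.71 m², so the ceiling must supply 83.46 m² over 355 m².
α = 83.46/355 = 0.235.

0.24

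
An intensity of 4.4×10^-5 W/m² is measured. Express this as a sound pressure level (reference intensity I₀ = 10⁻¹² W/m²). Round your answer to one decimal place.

76.4 dB

L = 10·log₁₀(I/I₀) = 10·log₁₀(4.4×10^-5/10⁻¹²) = 10·log₁₀(4.4×10^7).
L = 10·(0.6435 + 7) = 76.43 dB.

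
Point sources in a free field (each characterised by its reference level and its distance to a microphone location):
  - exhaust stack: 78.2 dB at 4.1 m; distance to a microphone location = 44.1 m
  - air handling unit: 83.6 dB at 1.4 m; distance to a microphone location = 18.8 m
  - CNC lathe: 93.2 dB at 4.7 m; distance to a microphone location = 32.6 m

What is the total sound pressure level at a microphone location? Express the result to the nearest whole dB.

77 dB

Apply inverse-square spreading to bring every level to the receiver, then sum 10^(L/10).
exhaust stack: 78.2 − 20·log₁₀(44.1/4.1) = 78.2 − 20.63 = 57.57 dB.
air handling unit: 83.6 − 20·log₁₀(18.8/1.4) = 83.6 − 22.56 = 61.04 dB.
CNC lathe: 93.2 − 20·log₁₀(32.6/4.7) = 93.2 − 16.82 = 76.38 dB.
Σ 10^(L/10) = 4.527e+07 → L_total = 10·log₁₀(4.527e+07) = 76.56 dB.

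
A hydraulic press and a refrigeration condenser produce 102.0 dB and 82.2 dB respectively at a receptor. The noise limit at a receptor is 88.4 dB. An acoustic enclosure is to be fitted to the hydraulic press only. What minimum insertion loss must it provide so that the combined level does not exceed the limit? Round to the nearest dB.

15 dB

Everything except the hydraulic press sums to 10^(82.2/10) = 1.660e+08 in linear terms, 82.20 dB.
To meet 88.4 dB overall, the treated hydraulic press may contribute at most 10^(88.4/10) − 1.660e+08 = 5.259e+08, i.e. 87.21 dB.
Required insertion loss = 102.0 − 87.21 = 14.79 dB.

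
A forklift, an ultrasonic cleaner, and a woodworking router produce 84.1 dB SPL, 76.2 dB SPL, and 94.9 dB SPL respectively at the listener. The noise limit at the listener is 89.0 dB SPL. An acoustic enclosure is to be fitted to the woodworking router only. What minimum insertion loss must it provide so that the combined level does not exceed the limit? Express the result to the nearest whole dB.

8 dB

Fixed contribution from the other sources: Σ 10^(L/10) = 10^(84.1/10) + 10^(76.2/10) = 2.987e+08 (84.75 dB SPL).
The limit corresponds to 10^(89.0/10) = 7.943e+08; subtracting the fixed part leaves 4.956e+08 for the woodworking router, i.e. 86.95 dB SPL.
So the woodworking router must be reduced from 94.9 to 86.95 dB SPL: IL = 7.95 dB.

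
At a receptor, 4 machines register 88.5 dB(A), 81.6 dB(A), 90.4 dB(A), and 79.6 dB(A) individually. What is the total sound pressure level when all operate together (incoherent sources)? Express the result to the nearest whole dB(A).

93 dB(A)

For uncorrelated sources the intensities add, so convert each level to linear form, sum, and take 10·log₁₀ of the total.
Σ 10^(L/10) = 10^(88.5/10) + 10^(81.6/10) + 10^(90.4/10) + 10^(79.6/10) = 2.040e+09.
L_total = 10·log₁₀(2.040e+09) = 93.10 dB(A).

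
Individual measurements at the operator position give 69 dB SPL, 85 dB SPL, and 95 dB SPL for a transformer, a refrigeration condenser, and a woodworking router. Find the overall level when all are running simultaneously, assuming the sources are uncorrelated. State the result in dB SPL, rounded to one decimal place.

95.4 dB SPL

For uncorrelated sources the intensities add, so convert each level to linear form, sum, and take 10·log₁₀ of the total.
Σ 10^(L/10) = 10^(69/10) + 10^(85/10) + 10^(95/10) = 3.486e+09.
L_total = 10·log₁₀(3.486e+09) = 95.42 dB SPL.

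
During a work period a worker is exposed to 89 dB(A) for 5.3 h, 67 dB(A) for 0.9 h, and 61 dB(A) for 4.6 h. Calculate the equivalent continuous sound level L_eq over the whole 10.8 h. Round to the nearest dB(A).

The energy average is taken in the linear domain: L_eq = 10·log₁₀[(Σ tᵢ·10^(Lᵢ/10))/T], T = 10.8 h.
Σ tᵢ·10^(Lᵢ/10) = 5.3·10^(89/10) + 0.9·10^(67/10) + 4.6·10^(61/10) = 4.220e+09.
L_eq = 10·log₁₀(4.220e+09/10.8) = 85.92 dB(A).

86 dB(A)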